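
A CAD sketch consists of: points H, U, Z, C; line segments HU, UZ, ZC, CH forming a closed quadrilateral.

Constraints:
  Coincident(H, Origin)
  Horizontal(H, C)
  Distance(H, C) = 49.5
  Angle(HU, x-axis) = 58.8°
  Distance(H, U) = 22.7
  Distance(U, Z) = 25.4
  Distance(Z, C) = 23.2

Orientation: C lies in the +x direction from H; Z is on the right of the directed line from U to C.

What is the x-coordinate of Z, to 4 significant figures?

26.34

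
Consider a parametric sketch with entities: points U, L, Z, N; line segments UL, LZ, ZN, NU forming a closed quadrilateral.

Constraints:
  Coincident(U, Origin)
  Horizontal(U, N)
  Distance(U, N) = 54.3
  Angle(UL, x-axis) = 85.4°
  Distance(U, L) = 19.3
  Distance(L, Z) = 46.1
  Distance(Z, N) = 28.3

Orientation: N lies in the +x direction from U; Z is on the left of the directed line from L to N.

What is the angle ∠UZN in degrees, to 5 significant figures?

74.881°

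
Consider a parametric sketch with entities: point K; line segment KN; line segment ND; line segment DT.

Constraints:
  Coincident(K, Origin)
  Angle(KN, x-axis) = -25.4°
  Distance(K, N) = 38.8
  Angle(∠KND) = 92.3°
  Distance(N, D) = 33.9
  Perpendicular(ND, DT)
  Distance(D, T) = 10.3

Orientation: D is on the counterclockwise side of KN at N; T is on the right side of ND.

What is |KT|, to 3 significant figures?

60.5

K is at the origin; KN runs at -25.4° with length 38.8, so N = 38.8·(cos -25.4°, sin -25.4°) = (35.0, -16.6). ∠KND = 92.3°, so ND runs at -25.4° + (180° − 92.3°) = 62.3° from the x-axis; with |ND| = 33.9, D = N + 33.9·(cos 62.3°, sin 62.3°) = (50.8, 13.4). ND is perpendicular to DT; with |DT| = 10.3 on the right of ND, T = D + 10.3·(0.885, -0.465) = (59.9, 8.58). Then |KT| = |T − K| = 60.5.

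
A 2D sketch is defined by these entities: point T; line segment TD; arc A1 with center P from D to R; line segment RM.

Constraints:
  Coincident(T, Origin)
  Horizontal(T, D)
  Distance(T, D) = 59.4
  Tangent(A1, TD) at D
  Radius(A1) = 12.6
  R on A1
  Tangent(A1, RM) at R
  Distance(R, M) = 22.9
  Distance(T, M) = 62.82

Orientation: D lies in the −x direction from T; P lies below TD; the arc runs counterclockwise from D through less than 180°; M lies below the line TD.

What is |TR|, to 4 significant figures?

71.25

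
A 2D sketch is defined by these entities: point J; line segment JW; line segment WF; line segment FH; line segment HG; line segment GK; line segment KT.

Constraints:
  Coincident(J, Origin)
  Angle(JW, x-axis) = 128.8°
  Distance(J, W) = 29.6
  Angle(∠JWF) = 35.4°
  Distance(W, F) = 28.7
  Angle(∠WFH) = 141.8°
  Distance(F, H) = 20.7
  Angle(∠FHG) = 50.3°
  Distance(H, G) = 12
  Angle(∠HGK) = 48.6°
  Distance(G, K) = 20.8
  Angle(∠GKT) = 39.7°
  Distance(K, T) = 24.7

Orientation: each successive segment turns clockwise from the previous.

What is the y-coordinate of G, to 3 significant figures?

-0.718

J is at the origin; JW runs at 128.8° with length 29.6, so W = (-18.5, 23.1). ∠JWF = 35.4° gives WF at -15.8° from the x-axis; with |WF| = 28.7, F = (9.07, 15.3). ∠WFH = 141.8° gives FH at -54.0° from the x-axis; with |FH| = 20.7, H = (21.2, -1.49). ∠FHG = 50.3° gives HG at 176° from the x-axis; with |HG| = 12.0, G = (9.26, -0.718). So G.y = -0.718.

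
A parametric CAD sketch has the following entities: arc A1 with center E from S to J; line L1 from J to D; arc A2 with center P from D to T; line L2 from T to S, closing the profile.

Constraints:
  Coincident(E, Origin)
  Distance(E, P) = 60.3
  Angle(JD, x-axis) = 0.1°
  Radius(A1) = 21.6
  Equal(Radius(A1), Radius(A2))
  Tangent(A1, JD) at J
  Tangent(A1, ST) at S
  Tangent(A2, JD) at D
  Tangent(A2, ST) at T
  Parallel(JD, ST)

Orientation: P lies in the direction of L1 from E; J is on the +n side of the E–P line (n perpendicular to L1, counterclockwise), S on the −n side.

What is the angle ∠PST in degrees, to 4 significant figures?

19.71°

The slot axis is L1's direction at 0.1°, so u = (cos 0.1°, sin 0.1°) = (1.000, 0.001745) and n = (−sin 0.1°, cos 0.1°) = (-0.001745, 1.000). E is at the origin and P lies 60.3 along u from E, so P = 60.3·u = (60.30, 0.1052). Tangency of A1 to both parallel lines with radius 21.6 puts J and S at E ± 21.6·n: J = (-0.03770, 21.60), S = (0.03770, -21.60). Equal radii place D and T the same way about P: D = P + 21.6·n = (60.26, 21.71), T = P − 21.6·n = (60.34, -21.49). Then cos ∠PST = SP·ST / (|SP||ST|), giving 19.71°.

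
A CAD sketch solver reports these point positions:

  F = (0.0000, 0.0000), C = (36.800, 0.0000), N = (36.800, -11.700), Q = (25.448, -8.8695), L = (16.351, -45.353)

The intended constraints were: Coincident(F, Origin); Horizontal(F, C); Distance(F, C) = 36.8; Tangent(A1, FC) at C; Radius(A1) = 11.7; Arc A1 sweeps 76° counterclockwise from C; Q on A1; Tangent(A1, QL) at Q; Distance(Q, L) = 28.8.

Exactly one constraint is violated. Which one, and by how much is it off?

Distance(Q, L) = 28.8 — off by 8.80.

F = (0.00, 0.00) ✓; F.y = 0.00, C.y = 0.00 ✓; |FC| = 36.80 ✓; ∠(NC, CF) = 90.00° ✓; |NC| = 11.70 ✓; bearing(N→Q) − bearing(N→C) = 76.00° ✓; |NQ| = 11.70 ✓; ∠(NQ, QL) = 90.00° ✓; |QL| = 37.60 ✗.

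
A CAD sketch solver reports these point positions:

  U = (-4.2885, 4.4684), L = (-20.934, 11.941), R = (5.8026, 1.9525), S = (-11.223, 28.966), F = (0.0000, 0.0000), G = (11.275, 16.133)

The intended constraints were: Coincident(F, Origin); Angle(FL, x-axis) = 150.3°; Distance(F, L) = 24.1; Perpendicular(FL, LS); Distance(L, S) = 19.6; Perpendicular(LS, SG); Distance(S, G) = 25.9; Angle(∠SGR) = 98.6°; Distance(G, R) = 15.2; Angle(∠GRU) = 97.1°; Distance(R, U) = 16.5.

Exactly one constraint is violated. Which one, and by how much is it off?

Distance(R, U) = 16.5 — off by 6.10.

F = (0.00, 0.00) ✓; FL at 150.3° ✓; |FL| = 24.10 ✓; ∠(FL, LS) = 90.00° ✓; |LS| = 19.60 ✓; ∠(LS, SG) = 90.00° ✓; |SG| = 25.90 ✓; ∠SGR = 98.60° ✓; |GR| = 15.20 ✓; ∠GRU = 97.10° ✓; |RU| = 10.40 ✗.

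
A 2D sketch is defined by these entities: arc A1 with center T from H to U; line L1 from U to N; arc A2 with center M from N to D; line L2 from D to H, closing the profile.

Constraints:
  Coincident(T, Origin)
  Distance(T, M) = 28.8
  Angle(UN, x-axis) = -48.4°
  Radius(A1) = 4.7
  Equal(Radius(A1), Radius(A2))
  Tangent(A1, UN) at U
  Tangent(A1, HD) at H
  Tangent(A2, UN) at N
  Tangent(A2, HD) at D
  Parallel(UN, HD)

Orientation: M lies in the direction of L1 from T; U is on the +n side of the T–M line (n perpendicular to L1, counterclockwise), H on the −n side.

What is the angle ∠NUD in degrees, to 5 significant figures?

18.076°

Tangency of A1 to both parallel lines with radius 4.7 puts U and H at T ± 4.7·n: U = (3.5147, 3.1205), H = (-3.5147, -3.1205). Equal radii place N and D the same way about M: N = M + 4.7·n = (22.636, -18.416), D = M − 4.7·n = (15.606, -24.657). Then cos ∠NUD = UN·UD / (|UN||UD|), giving 18.076°.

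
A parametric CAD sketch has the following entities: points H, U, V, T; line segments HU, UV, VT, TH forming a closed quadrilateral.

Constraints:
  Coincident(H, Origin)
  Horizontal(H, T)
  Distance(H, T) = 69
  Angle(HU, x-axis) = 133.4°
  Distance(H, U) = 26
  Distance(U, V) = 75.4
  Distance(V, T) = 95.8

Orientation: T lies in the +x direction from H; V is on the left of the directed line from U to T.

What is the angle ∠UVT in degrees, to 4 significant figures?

61.20°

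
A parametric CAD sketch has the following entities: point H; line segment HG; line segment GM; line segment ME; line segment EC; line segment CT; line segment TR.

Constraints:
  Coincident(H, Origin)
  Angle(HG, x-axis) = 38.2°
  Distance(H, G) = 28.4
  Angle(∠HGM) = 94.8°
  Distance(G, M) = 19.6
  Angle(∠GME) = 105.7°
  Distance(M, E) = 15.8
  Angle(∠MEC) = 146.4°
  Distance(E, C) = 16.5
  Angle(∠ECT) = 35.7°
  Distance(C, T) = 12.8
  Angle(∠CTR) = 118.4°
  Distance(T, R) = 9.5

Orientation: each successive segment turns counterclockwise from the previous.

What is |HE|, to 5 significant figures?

29.334

H is at the origin; HG runs at 38.2° with length 28.4, so G = (22.318, 17.563). ∠HGM = 94.8° gives GM at 123.40° from the x-axis; with |GM| = 19.6, M = (11.529, 33.926). ∠GME = 105.7° gives ME at -162.30° from the x-axis; with |ME| = 15.8, E = (-3.5231, 29.122). Then |HE| = |E − H| = 29.334.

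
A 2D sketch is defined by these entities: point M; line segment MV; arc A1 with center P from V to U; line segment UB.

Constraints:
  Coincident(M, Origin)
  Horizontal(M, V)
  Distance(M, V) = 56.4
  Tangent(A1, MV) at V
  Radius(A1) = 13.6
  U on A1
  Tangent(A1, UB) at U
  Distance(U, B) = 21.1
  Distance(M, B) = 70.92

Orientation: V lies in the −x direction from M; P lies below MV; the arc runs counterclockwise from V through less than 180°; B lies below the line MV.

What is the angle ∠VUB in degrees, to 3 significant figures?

122°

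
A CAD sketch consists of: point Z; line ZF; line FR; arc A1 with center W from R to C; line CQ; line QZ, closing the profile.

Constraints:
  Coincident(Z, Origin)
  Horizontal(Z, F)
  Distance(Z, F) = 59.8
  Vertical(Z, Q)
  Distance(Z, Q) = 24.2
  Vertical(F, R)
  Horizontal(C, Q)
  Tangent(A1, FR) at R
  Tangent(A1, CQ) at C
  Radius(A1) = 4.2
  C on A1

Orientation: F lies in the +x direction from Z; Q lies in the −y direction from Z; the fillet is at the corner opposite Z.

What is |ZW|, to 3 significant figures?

59.1

Z is at the origin; ZF is horizontal with |ZF| = 59.8 and F on the +x side, so F = (59.8, 0.00). Z and Q share the same x with |ZQ| = 24.2 and Q on the −y side, so Q = (0.00, -24.2). The virtual corner opposite Z is at (59.8, -24.2). A1 meets FR tangentially, so WR is at right angles to FR and tangency of A1 to CQ means the radius WC is perpendicular to CQ, with radius 4.2, so the center W sits 4.2 in from both sides at W = (55.6, -20.0). Then |ZW| = |W − Z| = 59.1.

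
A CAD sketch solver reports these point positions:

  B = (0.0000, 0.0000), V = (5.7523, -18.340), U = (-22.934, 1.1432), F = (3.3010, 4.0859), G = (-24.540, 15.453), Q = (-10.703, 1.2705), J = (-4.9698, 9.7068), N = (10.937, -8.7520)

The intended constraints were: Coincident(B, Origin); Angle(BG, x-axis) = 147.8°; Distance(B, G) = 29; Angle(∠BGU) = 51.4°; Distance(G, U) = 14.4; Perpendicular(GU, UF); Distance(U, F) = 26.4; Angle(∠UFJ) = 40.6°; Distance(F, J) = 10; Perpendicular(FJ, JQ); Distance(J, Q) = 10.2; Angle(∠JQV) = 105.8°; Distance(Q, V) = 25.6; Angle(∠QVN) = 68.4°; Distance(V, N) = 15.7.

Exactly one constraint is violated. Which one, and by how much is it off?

Distance(V, N) = 15.7 — off by 4.80.

B = (0.00, 0.00) ✓; BG at 147.8° ✓; |BG| = 29.00 ✓; ∠BGU = 51.40° ✓; |GU| = 14.40 ✓; ∠(GU, UF) = 90.00° ✓; |UF| = 26.40 ✓; ∠UFJ = 40.60° ✓; |FJ| = 10.00 ✓; ∠(FJ, JQ) = 90.00° ✓; |JQ| = 10.20 ✓; ∠JQV = 105.8° ✓; |QV| = 25.60 ✓; ∠QVN = 68.40° ✓; |VN| = 10.90 ✗.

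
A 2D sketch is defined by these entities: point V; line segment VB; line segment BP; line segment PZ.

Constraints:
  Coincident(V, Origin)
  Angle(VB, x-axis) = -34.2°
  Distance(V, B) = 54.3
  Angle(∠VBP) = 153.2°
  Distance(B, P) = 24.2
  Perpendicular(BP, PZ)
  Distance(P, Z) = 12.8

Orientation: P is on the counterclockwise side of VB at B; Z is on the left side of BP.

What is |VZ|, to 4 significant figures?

73.60

∠VBP = 153.2°, so BP runs at -34.2° + (180° − 153.2°) = -7.400° from the x-axis; with |BP| = 24.2, P = B + 24.2·(cos -7.400°, sin -7.400°) = (68.91, -33.64). The perpendicularity gives PZ at right angles to BP; with |PZ| = 12.8 on the left of BP, Z = P + 12.8·(0.1288, 0.9917) = (70.56, -20.94). Then |VZ| = |Z − V| = 73.60.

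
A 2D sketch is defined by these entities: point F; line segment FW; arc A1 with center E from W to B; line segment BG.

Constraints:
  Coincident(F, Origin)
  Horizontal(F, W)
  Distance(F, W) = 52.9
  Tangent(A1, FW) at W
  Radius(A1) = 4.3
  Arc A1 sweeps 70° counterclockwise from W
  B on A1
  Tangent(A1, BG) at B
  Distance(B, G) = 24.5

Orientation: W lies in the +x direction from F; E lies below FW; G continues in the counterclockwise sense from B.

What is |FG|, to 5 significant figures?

48.031

F is at the origin; FW is horizontal with |FW| = 52.9 and W on the +x side, so W = (52.900, 0.0000). Since A1 is tangent to FW there, EW ⟂ FW, so E = W + (0, -4.3) = (52.900, -4.3000). On A1, W sits at bearing 90° from E; a 70° counterclockwise sweep puts B at bearing 160°, so B = E + 4.3·(cos 160°, sin 160°) = (48.859, -2.8293). Since A1 is tangent to BG there, EB ⟂ BG, so BG runs along (−sin 160°, cos 160°); with |BG| = 24.5, G = (40.480, -25.852). Then |FG| = |G − F| = 48.031.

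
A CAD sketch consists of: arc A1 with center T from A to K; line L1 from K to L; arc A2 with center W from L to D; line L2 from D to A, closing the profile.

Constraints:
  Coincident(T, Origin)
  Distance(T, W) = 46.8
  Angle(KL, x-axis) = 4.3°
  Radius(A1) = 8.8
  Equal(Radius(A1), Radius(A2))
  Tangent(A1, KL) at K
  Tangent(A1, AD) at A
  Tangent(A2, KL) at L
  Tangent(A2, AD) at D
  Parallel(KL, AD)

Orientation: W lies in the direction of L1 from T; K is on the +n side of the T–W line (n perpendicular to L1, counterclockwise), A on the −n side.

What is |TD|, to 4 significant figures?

47.62

Tangency of A1 to both parallel lines with radius 8.8 puts K and A at T ± 8.8·n: K = (-0.6598, 8.775), A = (0.6598, -8.775). Equal radii place L and D the same way about W: L = W + 8.8·n = (46.01, 12.28), D = W − 8.8·n = (47.33, -5.266). Then |TD| = |D − T| = 47.62.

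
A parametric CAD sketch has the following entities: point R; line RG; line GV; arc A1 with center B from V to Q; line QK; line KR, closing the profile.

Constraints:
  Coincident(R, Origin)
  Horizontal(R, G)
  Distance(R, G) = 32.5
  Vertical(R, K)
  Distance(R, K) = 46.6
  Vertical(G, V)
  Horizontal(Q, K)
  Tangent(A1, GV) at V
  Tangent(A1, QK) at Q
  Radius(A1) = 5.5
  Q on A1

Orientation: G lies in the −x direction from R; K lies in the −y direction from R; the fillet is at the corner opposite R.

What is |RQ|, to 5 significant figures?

53.857

R is at the origin; R and G share the same y with |RG| = 32.5 and G on the −x side, so G = (-32.500, 0.0000). RK is vertical with |RK| = 46.6 and K on the −y side, so K = (0.0000, -46.600). The virtual corner opposite R is at (-32.500, -46.600). Since A1 is tangent to GV there, BV ⟂ GV and the tangent condition forces BQ to be normal to QK, with radius 5.5, so the center B sits 5.5 in from both sides at B = (-27.000, -41.100). That places the tangent points at V = (-32.500, -41.100) on GV and Q = (-27.000, -46.600) on QK. Then |RQ| = |Q − R| = 53.857.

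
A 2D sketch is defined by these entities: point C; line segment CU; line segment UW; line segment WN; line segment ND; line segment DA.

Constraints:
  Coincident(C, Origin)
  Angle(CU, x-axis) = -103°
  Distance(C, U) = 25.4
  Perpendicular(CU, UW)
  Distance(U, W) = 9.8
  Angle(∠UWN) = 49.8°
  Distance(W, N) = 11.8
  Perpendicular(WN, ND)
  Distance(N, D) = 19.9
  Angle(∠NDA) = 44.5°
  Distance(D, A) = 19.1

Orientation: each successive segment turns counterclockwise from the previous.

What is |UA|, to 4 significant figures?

8.005

C is at the origin; CU runs at -103.0° with length 25.4, so U = (-5.714, -24.75). CU ⟂ UW, so UW runs at -13.00°; with |UW| = 9.8, W = (3.835, -26.95). ∠UWN = 49.8° gives WN at 117.2° from the x-axis; with |WN| = 11.8, N = (-1.559, -16.46). The perpendicularity gives ND at right angles to WN, so ND runs at -152.8°; with |ND| = 19.9, D = (-19.26, -25.55). ∠NDA = 44.5° gives DA at -17.30° from the x-axis; with |DA| = 19.1, A = (-1.022, -31.23). Then |UA| = |A − U| = 8.005.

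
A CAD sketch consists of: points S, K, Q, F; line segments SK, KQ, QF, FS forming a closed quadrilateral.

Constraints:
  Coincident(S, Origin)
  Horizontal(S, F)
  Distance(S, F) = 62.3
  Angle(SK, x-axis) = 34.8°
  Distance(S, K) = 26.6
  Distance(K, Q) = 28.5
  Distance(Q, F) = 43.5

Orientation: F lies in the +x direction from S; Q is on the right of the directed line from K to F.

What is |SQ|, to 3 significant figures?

24.8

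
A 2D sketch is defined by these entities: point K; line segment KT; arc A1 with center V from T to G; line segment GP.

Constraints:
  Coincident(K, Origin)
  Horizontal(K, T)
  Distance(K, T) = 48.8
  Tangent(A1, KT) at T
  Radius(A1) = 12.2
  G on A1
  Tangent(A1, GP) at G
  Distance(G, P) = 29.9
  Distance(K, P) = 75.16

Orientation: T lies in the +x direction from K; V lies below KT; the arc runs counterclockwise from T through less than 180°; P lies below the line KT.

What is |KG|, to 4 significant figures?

45.84

Checks: |VG| = 12.20 ✓; ∠(VG, GP) = 90.00° ✓; |GP| = 29.90 ✓; |KP| = 75.16 ✓.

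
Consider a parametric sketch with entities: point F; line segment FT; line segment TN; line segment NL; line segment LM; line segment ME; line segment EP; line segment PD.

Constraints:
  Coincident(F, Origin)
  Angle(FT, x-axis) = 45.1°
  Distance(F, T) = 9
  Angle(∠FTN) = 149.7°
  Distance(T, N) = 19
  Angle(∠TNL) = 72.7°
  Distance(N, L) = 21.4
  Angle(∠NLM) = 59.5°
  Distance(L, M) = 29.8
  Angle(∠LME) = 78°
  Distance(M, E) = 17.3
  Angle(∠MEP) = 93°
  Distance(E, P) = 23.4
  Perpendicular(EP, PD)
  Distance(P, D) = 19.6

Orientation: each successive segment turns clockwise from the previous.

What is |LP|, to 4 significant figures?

13.62

F is at the origin; FT runs at 45.1° with length 9.0, so T = (6.353, 6.375). ∠FTN = 149.7° gives TN at 14.80° from the x-axis; with |TN| = 19.0, N = (24.72, 11.23). ∠TNL = 72.7° gives NL at -92.50° from the x-axis; with |NL| = 21.4, L = (23.79, -10.15). ∠NLM = 59.5° gives LM at 147.0° from the x-axis; with |LM| = 29.8, M = (-1.203, 6.079). ∠LME = 78.0° gives ME at 45.00° from the x-axis; with |ME| = 17.3, E = (11.03, 18.31). ∠MEP = 93.0° gives EP at -42.00° from the x-axis; with |EP| = 23.4, P = (28.42, 2.654). Then |LP| = |P − L| = 13.62.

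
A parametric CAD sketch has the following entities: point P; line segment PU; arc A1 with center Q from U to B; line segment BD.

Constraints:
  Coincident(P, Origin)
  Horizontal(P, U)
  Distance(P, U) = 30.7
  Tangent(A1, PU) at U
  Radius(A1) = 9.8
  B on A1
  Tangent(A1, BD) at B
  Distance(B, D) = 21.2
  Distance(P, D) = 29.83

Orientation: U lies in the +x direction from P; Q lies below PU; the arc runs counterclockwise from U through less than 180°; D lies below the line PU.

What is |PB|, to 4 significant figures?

22.44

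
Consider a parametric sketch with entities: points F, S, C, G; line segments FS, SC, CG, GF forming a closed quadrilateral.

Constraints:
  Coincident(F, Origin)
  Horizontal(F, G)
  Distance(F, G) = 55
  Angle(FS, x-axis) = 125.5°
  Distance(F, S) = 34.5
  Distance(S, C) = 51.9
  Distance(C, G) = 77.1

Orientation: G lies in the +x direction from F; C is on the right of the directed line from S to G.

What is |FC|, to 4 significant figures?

30.03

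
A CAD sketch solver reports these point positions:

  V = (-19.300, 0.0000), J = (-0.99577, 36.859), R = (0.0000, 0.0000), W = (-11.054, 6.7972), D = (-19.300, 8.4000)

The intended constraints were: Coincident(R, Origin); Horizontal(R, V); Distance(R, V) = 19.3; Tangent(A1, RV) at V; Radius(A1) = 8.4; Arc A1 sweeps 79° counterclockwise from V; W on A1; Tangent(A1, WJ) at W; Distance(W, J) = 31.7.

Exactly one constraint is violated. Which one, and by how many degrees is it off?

Tangent(A1, WJ) at W — off by 7.50°.

R = (0.00, 0.00) ✓; R.y = 0.00, V.y = 0.00 ✓; |RV| = 19.30 ✓; ∠(DV, VR) = 90.00° ✓; |DV| = 8.400 ✓; bearing(D→W) − bearing(D→V) = 79.00° ✓; |DW| = 8.400 ✓; ∠(DW, WJ) = 97.50° ✗; |WJ| = 31.70 ✓.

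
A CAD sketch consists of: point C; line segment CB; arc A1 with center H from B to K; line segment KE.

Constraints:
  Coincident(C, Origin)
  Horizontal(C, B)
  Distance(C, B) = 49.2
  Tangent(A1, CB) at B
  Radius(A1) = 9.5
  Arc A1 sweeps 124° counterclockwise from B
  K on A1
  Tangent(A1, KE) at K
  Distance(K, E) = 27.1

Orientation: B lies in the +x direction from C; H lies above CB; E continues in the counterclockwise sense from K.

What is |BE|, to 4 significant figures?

37.98

On A1, B sits at bearing -90° from H; a 124° counterclockwise sweep puts K at bearing 34°, so K = H + 9.5·(cos 34°, sin 34°) = (57.08, 14.81). Tangency of A1 to KE means the radius HK is perpendicular to KE, so KE runs along (−sin 34°, cos 34°); with |KE| = 27.1, E = (41.92, 37.28). Then |BE| = |E − B| = 37.98.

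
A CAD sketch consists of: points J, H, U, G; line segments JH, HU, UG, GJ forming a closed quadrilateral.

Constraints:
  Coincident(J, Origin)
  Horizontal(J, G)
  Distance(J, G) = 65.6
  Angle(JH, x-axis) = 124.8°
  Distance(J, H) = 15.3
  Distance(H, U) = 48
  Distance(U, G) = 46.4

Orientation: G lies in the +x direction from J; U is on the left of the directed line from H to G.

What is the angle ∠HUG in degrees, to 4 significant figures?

106.0°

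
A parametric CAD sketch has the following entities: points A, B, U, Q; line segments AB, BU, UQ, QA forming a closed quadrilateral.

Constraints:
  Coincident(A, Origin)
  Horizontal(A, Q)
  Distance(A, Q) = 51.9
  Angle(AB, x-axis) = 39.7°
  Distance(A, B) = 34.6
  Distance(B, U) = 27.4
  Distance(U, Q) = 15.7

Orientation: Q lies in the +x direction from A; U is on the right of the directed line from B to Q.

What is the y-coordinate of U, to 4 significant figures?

-3.425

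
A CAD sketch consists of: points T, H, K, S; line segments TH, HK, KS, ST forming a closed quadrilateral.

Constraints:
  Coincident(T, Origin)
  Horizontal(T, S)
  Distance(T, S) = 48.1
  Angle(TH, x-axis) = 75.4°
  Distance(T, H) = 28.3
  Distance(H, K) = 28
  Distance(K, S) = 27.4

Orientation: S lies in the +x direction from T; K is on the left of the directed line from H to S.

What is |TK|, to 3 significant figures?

42.4

T is at the origin; T and S share the same y with |TS| = 48.1 and S in +x, so S = (48.1, 0). TH runs at 75.4° with |TH| = 28.3, so H = (7.13, 27.4). K is determined by |HK| = 28.0 and |KS| = 27.4 together: it lies at the intersection of circle(H, 28.0) and circle(S, 27.4). With |HS| = 49.3, the foot of the radical line on HS is 25.0 from H and the perpendicular offset is √(28.0² − 25.0²) = 12.7. Taking the left-of-HS solution: K = (34.9, 24.0).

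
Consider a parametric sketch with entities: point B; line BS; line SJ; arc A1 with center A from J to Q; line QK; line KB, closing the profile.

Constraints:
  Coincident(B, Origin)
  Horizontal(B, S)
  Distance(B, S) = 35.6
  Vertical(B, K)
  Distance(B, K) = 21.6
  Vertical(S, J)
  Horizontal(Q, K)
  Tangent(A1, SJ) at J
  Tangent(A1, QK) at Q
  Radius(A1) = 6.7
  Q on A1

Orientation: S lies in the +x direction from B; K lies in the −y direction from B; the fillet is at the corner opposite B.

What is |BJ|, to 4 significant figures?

38.59

B is at the origin; B and S share the same y with |BS| = 35.6 and S on the +x side, so S = (35.60, 0.000). B and K share the same x with |BK| = 21.6 and K on the −y side, so K = (0.000, -21.60). The virtual corner opposite B is at (35.60, -21.60). Tangency of A1 to SJ means the radius AJ is perpendicular to SJ and the tangent condition forces AQ to be normal to QK, with radius 6.7, so the center A sits 6.7 in from both sides at A = (28.90, -14.90). That places the tangent points at J = (35.60, -14.90) on SJ and Q = (28.90, -21.60) on QK. Then |BJ| = |J − B| = 38.59.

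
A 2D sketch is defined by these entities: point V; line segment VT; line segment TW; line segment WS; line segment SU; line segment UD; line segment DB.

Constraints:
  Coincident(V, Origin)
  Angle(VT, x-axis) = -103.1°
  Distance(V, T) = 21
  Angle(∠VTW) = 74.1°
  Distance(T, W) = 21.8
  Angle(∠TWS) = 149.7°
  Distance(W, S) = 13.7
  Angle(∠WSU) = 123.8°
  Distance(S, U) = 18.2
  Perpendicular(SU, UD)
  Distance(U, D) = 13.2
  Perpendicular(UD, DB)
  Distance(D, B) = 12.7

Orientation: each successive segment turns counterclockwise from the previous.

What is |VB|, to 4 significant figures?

16.58

The perpendicularity gives UD at right angles to SU, so UD runs at 179.3°; with |UD| = 13.2, D = (15.51, 6.453). UD is perpendicular to DB, so DB runs at -90.70°; with |DB| = 12.7, B = (15.36, -6.246). Then |VB| = |B − V| = 16.58.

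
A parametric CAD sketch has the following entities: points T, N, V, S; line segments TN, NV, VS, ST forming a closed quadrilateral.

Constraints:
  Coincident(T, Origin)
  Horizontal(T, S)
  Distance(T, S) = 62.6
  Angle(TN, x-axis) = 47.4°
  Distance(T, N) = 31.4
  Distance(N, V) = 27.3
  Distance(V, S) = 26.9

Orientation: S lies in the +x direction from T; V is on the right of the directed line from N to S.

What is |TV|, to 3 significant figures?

35.7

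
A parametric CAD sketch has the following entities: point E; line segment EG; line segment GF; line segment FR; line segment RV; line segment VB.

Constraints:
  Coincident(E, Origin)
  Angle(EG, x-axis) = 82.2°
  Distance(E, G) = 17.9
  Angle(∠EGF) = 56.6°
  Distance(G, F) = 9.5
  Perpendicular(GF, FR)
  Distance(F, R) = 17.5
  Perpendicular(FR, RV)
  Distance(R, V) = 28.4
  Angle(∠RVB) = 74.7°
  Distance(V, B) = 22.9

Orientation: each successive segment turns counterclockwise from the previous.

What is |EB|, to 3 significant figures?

30.0

E is at the origin; EG runs at 82.2° with length 17.9, so G = (2.43, 17.7). ∠EGF = 56.6° gives GF at -154° from the x-axis; with |GF| = 9.5, F = (-6.14, 13.6). GF ⟂ FR, so FR runs at -64.4°; with |FR| = 17.5, R = (1.42, -2.15). FR ⟂ RV, so RV runs at 25.6°; with |RV| = 28.4, V = (27.0, 10.1). ∠RVB = 74.7° gives VB at 131° from the x-axis; with |VB| = 22.9, B = (12.0, 27.4). Then |EB| = |B − E| = 30.0.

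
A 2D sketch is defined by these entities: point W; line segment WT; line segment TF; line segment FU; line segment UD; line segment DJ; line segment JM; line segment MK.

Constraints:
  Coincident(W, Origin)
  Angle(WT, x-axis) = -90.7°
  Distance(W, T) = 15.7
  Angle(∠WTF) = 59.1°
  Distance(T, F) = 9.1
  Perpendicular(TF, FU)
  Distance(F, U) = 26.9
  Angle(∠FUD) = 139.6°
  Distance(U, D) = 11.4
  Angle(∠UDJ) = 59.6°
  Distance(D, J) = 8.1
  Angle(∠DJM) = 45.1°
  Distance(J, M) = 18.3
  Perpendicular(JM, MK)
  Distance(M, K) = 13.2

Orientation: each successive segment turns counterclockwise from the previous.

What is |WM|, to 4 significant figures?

23.61

∠UDJ = 59.6° gives DJ at -79.00° from the x-axis; with |DJ| = 8.1, J = (-15.07, 7.963). ∠DJM = 45.1° gives JM at 55.90° from the x-axis; with |JM| = 18.3, M = (-4.806, 23.12). Then |WM| = |M − W| = 23.61.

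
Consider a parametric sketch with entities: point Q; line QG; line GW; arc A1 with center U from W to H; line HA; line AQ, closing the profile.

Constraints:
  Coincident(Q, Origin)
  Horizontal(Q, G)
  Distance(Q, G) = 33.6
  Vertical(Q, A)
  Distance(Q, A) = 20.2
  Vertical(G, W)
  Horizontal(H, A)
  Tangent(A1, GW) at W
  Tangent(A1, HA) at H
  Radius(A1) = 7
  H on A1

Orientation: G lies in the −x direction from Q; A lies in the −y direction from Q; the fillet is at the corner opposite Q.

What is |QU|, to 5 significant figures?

29.695

Q is at the origin; Q and G share the same y with |QG| = 33.6 and G on the −x side, so G = (-33.600, 0.0000). Q and A share the same x with |QA| = 20.2 and A on the −y side, so A = (0.0000, -20.200). The virtual corner opposite Q is at (-33.600, -20.200). The tangent condition forces UW to be normal to GW and the tangent condition forces UH to be normal to HA, with radius 7.0, so the center U sits 7.0 in from both sides at U = (-26.600, -13.200). Then |QU| = |U − Q| = 29.695.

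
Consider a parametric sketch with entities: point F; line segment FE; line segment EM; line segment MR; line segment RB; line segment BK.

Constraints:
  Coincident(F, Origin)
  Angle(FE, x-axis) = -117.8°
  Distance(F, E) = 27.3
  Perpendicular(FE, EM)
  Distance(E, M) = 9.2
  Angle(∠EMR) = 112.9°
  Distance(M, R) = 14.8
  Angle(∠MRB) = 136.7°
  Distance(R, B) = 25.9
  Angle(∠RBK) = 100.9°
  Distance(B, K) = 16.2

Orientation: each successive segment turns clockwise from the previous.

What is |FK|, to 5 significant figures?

12.803

F is at the origin; FE runs at -117.8° with length 27.3, so E = (-12.732, -24.149). FE ⟂ EM, so EM runs at 152.20°; with |EM| = 9.2, M = (-20.871, -19.858). ∠EMR = 112.9° gives MR at 85.100° from the x-axis; with |MR| = 14.8, R = (-19.606, -5.1124). ∠MRB = 136.7° gives RB at 41.800° from the x-axis; with |RB| = 25.9, B = (-0.29850, 12.151). ∠RBK = 100.9° gives BK at -37.300° from the x-axis; with |BK| = 16.2, K = (12.588, 2.3338). Then |FK| = |K − F| = 12.803.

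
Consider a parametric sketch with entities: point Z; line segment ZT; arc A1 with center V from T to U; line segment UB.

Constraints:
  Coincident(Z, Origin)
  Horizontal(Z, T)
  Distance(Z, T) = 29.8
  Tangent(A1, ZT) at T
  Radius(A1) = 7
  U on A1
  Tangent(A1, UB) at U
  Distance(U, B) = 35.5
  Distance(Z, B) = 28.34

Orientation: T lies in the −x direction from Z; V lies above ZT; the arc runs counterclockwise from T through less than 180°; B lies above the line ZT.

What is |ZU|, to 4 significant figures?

24.76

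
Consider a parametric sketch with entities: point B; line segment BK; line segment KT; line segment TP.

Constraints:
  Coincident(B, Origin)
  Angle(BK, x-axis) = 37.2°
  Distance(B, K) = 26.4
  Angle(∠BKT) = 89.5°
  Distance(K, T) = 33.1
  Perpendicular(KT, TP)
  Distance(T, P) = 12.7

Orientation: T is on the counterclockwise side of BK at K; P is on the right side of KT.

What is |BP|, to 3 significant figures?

51.1

B is at the origin; BK runs at 37.2° with length 26.4, so K = 26.4·(cos 37.2°, sin 37.2°) = (21.0, 16.0). ∠BKT = 89.5°, so KT runs at 37.2° + (180° − 89.5°) = 128° from the x-axis; with |KT| = 33.1, T = K + 33.1·(cos 128°, sin 128°) = (0.787, 42.2). KT ⟂ TP; with |TP| = 12.7 on the right of KT, P = T + 12.7·(0.791, 0.612) = (10.8, 49.9). Then |BP| = |P − B| = 51.1.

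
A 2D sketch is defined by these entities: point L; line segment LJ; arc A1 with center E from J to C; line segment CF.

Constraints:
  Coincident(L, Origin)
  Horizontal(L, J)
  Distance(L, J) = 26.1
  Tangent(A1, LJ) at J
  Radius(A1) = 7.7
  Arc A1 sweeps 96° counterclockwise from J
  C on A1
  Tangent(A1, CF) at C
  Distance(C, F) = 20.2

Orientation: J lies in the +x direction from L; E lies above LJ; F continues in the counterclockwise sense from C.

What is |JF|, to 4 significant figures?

29.13

L is at the origin; L and J share the same y with |LJ| = 26.1 and J on the +x side, so J = (26.10, 0.000). A1 meets LJ tangentially, so EJ is at right angles to LJ, so E = J + (0, 7.7) = (26.10, 7.700). On A1, J sits at bearing -90° from E; a 96° counterclockwise sweep puts C at bearing 6°, so C = E + 7.7·(cos 6°, sin 6°) = (33.76, 8.505). A1 meets CF tangentially, so EC is at right angles to CF, so CF runs along (−sin 6°, cos 6°); with |CF| = 20.2, F = (31.65, 28.59). Then |JF| = |F − J| = 29.13.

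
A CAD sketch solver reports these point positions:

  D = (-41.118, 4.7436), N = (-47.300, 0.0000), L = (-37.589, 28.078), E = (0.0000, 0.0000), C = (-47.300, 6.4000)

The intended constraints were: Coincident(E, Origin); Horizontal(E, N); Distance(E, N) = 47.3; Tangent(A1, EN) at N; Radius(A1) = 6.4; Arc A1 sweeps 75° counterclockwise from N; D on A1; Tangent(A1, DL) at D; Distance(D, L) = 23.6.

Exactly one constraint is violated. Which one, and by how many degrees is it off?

Tangent(A1, DL) at D — off by 6.40°.

E = (0.00, 0.00) ✓; E.y = 0.00, N.y = 0.00 ✓; |EN| = 47.30 ✓; ∠(CN, NE) = 90.00° ✓; |CN| = 6.400 ✓; bearing(C→D) − bearing(C→N) = 75.00° ✓; |CD| = 6.400 ✓; ∠(CD, DL) = 83.60° ✗; |DL| = 23.60 ✓.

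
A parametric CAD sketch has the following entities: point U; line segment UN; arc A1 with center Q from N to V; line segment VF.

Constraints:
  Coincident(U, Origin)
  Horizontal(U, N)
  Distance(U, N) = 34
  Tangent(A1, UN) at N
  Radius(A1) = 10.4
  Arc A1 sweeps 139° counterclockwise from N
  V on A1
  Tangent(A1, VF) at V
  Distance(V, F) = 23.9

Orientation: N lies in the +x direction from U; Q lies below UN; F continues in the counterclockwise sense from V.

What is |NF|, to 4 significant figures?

35.73

U is at the origin; UN is horizontal with |UN| = 34.0 and N on the +x side, so N = (34.00, 0.000). A1 meets UN tangentially, so QN is at right angles to UN, so Q = N + (0, -10.4) = (34.00, -10.40). On A1, N sits at bearing 90° from Q; a 139° counterclockwise sweep puts V at bearing 229°, so V = Q + 10.4·(cos 229°, sin 229°) = (27.18, -18.25). A1 meets VF tangentially, so QV is at right angles to VF, so VF runs along (−sin 229°, cos 229°); with |VF| = 23.9, F = (45.21, -33.93). Then |NF| = |F − N| = 35.73.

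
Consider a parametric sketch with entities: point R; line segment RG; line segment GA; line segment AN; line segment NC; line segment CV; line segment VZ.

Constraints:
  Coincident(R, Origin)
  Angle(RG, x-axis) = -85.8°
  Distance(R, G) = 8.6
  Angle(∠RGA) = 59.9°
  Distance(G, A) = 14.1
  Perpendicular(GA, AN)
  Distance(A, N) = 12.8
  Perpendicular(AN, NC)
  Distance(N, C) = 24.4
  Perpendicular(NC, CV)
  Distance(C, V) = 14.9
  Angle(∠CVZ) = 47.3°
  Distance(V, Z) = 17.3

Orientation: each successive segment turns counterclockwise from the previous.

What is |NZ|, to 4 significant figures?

12.11

R is at the origin; RG runs at -85.8° with length 8.6, so G = (0.6298, -8.577). ∠RGA = 59.9° gives GA at 34.30° from the x-axis; with |GA| = 14.1, A = (12.28, -0.6312). The perpendicularity gives AN at right angles to GA, so AN runs at 124.3°; with |AN| = 12.8, N = (5.065, 9.943). AN is perpendicular to NC, so NC runs at -145.7°; with |NC| = 24.4, C = (-15.09, -3.807). The perpendicularity gives CV at right angles to NC, so CV runs at -55.70°; with |CV| = 14.9, V = (-6.696, -16.12). ∠CVZ = 47.3° gives VZ at 77.00° from the x-axis; with |VZ| = 17.3, Z = (-2.804, 0.7406). Then |NZ| = |Z − N| = 12.11.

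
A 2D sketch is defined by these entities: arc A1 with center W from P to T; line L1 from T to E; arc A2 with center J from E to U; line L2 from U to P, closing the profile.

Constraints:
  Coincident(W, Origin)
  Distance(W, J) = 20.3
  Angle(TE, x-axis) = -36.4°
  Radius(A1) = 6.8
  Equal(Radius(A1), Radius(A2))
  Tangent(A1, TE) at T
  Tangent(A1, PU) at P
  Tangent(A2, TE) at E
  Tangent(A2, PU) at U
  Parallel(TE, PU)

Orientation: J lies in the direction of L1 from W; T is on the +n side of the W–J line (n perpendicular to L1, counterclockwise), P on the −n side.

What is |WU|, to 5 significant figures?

21.409

The slot axis is L1's direction at -36.4°, so u = (cos -36.4°, sin -36.4°) = (0.80489, -0.59342) and n = (−sin -36.4°, cos -36.4°) = (0.59342, 0.80489). W is at the origin and J lies 20.3 along u from W, so J = 20.3·u = (16.339, -12.046). Tangency of A1 to both parallel lines with radius 6.8 puts T and P at W ± 6.8·n: T = (4.0352, 5.4733), P = (-4.0352, -5.4733). Equal radii place E and U the same way about J: E = J + 6.8·n = (20.375, -6.5731), U = J − 6.8·n = (12.304, -17.520). Then |WU| = |U − W| = 21.409.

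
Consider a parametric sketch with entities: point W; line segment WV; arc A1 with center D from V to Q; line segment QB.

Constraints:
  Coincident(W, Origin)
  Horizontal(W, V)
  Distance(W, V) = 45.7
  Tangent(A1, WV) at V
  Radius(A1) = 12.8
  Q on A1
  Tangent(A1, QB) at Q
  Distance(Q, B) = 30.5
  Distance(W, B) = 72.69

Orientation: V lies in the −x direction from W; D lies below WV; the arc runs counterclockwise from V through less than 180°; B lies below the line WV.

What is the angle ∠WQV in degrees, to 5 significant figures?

32.748°

W is at the origin; WV is horizontal with |WV| = 45.7 and V on the −x side, so V = (-45.700, 0.0000). Tangency of A1 to WV means the radius DV is perpendicular to WV, so D = V + (0, -12.8) = (-45.700, -12.800). Since DQ ⟂ QB (tangency), |DB| = √(12.8² + 30.5²) = 33.077 regardless of where Q sits on A1. So B lies on both circle(W, 72.69) and circle(D, 33.077); the below-WV intersection is B = (-58.335, -43.369). Q is the foot of the tangent from B: Q = (-58.500, -12.869).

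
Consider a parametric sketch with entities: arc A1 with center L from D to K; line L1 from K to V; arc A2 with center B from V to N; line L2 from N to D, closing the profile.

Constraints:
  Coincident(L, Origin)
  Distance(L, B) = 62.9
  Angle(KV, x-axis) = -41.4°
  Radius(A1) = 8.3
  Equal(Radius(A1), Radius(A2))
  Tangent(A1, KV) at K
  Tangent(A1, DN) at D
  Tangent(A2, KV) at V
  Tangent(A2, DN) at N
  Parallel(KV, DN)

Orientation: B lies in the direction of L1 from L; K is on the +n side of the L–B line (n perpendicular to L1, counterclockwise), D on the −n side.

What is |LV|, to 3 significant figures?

63.4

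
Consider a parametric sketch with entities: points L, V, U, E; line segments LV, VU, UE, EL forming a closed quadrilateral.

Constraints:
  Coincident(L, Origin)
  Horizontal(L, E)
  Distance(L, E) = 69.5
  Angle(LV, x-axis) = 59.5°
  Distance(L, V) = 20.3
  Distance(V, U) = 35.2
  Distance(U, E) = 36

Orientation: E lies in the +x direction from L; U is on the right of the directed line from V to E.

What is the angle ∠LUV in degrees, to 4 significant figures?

33.43°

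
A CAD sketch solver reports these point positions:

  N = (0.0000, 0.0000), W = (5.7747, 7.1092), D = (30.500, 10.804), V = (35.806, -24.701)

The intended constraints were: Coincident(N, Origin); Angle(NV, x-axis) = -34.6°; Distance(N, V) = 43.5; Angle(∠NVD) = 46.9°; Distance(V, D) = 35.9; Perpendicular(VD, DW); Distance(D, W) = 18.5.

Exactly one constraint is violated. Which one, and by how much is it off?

Distance(D, W) = 18.5 — off by 6.50.

N = (0.00, 0.00) ✓; NV at -34.60° ✓; |NV| = 43.50 ✓; ∠NVD = 46.90° ✓; |VD| = 35.90 ✓; ∠(VD, DW) = 90.00° ✓; |DW| = 25.00 ✗.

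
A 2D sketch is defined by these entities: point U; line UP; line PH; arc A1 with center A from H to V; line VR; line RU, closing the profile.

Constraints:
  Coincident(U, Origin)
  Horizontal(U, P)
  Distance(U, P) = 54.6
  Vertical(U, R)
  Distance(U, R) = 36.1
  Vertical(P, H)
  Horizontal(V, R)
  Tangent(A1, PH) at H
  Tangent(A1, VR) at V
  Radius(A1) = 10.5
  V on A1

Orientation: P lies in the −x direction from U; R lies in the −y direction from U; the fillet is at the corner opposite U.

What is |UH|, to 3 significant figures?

60.3

U is at the origin; UP is horizontal with |UP| = 54.6 and P on the −x side, so P = (-54.6, 0.00). UR is vertical with |UR| = 36.1 and R on the −y side, so R = (0.00, -36.1). The virtual corner opposite U is at (-54.6, -36.1). Tangency of A1 to PH means the radius AH is perpendicular to PH and A1 meets VR tangentially, so AV is at right angles to VR, with radius 10.5, so the center A sits 10.5 in from both sides at A = (-44.1, -25.6). That places the tangent points at H = (-54.6, -25.6) on PH and V = (-44.1, -36.1) on VR. Then |UH| = |H − U| = 60.3.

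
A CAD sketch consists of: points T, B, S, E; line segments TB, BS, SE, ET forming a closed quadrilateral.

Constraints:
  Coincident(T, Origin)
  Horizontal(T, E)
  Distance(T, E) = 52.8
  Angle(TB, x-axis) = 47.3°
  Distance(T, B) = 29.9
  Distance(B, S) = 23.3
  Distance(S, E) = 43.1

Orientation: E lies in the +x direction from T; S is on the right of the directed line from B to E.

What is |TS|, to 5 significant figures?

9.7912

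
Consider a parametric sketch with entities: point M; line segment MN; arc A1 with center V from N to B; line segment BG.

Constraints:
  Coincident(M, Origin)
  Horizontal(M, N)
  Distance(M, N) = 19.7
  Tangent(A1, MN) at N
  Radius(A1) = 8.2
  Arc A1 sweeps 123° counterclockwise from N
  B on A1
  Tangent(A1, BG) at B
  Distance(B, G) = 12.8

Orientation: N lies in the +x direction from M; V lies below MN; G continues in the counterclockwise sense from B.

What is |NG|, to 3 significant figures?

23.4

On A1, N sits at bearing 90° from V; a 123° counterclockwise sweep puts B at bearing 213°, so B = V + 8.2·(cos 213°, sin 213°) = (12.8, -12.7). A1 meets BG tangentially, so VB is at right angles to BG, so BG runs along (−sin 213°, cos 213°); with |BG| = 12.8, G = (19.8, -23.4). Then |NG| = |G − N| = 23.4.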